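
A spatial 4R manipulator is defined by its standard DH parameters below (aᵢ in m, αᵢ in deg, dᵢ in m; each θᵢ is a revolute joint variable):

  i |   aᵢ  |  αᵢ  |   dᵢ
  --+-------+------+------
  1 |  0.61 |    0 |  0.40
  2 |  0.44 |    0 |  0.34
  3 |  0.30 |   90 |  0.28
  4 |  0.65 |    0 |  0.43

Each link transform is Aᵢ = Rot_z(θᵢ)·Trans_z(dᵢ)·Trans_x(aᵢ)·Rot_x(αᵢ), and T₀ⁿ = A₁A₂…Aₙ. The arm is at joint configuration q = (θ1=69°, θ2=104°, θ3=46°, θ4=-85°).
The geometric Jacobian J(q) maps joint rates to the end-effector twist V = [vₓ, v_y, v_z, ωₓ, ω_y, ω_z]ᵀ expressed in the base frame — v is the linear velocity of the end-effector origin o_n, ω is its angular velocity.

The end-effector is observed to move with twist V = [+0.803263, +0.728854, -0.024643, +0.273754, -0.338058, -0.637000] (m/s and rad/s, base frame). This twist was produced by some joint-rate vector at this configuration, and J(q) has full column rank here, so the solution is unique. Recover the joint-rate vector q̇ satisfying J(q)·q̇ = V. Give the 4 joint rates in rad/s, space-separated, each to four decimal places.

-0.8210 -0.0540 0.2380 -0.4350

o_n = [-0.7659, 0.7328, 0.3725]
J₁: ẑ×o_n = [-0.7328, -0.7659, 0.0000], ω = ẑ
J2: z=[0.0000, 0.0000, 1.0000] o=[0.2186, 0.5695, 0.4000] → [-0.1633, -0.9845, 0.0000, 0.0000, 0.0000, 1.0000]
J3: z=[0.0000, 0.0000, 1.0000] o=[-0.2181, 0.6231, 0.7400] → [-0.1097, -0.5478, 0.0000, 0.0000, 0.0000, 1.0000]
J4: z=[-0.6293, 0.7771, 0.0000] o=[-0.4513, 0.4343, 1.0200] → [-0.5032, -0.4075, 0.0567, -0.6293, 0.7771, 0.0000]
q̇ = J⁺·V = [-0.8210, -0.0540, 0.2380, -0.4350]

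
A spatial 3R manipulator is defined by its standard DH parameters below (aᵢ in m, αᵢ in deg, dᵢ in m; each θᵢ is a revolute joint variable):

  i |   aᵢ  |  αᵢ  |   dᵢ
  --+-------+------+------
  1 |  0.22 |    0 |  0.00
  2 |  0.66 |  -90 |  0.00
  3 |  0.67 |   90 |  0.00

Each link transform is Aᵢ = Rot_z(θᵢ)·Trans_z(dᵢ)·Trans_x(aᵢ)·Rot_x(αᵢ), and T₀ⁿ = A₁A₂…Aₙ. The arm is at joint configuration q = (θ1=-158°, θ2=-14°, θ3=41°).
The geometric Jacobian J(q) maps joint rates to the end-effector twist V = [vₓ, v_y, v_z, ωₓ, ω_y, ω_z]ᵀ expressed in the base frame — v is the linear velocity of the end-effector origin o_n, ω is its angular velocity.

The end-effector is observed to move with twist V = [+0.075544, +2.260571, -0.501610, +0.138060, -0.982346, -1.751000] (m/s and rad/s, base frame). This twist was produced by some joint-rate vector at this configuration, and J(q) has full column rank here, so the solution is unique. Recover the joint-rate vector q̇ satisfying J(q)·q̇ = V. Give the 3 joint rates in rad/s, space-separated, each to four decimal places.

o_n = [-1.3583, -0.2446, -0.4396]
J₁: ẑ×o_n = [0.2446, -1.3583, 0.0000], ω = ẑ
J2: z=[0.0000, 0.0000, 1.0000] o=[-0.2040, -0.0824, 0.0000] → [0.1622, -1.1543, 0.0000, 0.0000, 0.0000, 1.0000]
J3: z=[0.1392, -0.9903, 0.0000] o=[-0.8576, -0.1743, 0.0000] → [0.4353, 0.0612, -0.5057, 0.1392, -0.9903, 0.0000]
q̇ = J⁺·V = [-0.8760, -0.8750, 0.9920]

-0.8760 -0.8750 0.9920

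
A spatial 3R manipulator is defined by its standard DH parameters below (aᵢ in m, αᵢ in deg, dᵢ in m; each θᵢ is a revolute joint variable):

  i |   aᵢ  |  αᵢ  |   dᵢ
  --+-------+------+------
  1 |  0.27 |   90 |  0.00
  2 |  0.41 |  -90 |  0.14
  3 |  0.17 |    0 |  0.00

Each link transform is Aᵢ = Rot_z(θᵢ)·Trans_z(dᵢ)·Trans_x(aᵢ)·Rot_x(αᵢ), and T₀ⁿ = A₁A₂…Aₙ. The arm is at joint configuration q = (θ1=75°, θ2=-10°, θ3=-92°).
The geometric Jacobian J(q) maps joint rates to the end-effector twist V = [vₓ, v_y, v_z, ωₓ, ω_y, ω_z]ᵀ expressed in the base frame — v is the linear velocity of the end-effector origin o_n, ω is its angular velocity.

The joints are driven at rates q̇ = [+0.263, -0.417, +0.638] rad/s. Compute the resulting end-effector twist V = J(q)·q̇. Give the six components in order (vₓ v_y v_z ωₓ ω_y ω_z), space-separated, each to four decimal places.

-0.1249 0.1981 -0.1848 -0.3741 0.2149 0.8913

o_n = [0.4722, 0.5650, -0.0702]
J₁: ẑ×o_n = [-0.5650, 0.4722, 0.0000], ω = ẑ
J2: z=[0.9659, -0.2588, 0.0000] o=[0.0699, 0.2608, 0.0000] → [0.0182, 0.0678, 0.3979, 0.9659, -0.2588, 0.0000]
J3: z=[0.0449, 0.1677, 0.9848] o=[0.3096, 0.6146, -0.0712] → [0.0490, 0.1601, -0.0295, 0.0449, 0.1677, 0.9848]
V = J·q̇ = [-0.1249, 0.1981, -0.1848, -0.3741, 0.2149, 0.8913]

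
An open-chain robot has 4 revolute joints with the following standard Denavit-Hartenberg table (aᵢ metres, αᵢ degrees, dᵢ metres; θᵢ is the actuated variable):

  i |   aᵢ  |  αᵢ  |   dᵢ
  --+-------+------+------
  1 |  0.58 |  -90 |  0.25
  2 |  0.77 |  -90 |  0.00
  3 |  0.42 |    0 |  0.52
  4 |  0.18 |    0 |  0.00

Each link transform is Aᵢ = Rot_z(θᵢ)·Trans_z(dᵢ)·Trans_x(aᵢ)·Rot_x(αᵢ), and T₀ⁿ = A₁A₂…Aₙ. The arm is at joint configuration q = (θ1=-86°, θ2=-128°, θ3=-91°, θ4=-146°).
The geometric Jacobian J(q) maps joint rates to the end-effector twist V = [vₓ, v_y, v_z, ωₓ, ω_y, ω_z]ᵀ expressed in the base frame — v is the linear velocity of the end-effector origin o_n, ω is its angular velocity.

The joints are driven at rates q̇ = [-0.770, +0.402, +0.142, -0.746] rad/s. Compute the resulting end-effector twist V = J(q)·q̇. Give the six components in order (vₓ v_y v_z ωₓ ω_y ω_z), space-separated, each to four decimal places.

o_n = [0.3088, -0.5604, 1.0939]
J₁: ẑ×o_n = [0.5604, 0.3088, -0.0000], ω = ẑ
J2: z=[0.9976, 0.0698, 0.0000] o=[0.0405, -0.5786, 0.2500] → [0.0589, -0.8418, -0.0006, 0.9976, 0.0698, 0.0000]
J3: z=[0.0550, -0.7861, 0.6157] o=[0.0074, -0.1057, 0.8568] → [0.0936, 0.1725, 0.2120, 0.0550, -0.7861, 0.6157]
J4: z=[0.0550, -0.7861, 0.6157] o=[0.4552, -0.4897, 1.1711] → [0.1043, -0.0859, -0.1190, 0.0550, -0.7861, 0.6157]
V = J·q̇ = [-0.4723, -0.4876, 0.1186, 0.3678, 0.5028, -1.1419]

-0.4723 -0.4876 0.1186 0.3678 0.5028 -1.1419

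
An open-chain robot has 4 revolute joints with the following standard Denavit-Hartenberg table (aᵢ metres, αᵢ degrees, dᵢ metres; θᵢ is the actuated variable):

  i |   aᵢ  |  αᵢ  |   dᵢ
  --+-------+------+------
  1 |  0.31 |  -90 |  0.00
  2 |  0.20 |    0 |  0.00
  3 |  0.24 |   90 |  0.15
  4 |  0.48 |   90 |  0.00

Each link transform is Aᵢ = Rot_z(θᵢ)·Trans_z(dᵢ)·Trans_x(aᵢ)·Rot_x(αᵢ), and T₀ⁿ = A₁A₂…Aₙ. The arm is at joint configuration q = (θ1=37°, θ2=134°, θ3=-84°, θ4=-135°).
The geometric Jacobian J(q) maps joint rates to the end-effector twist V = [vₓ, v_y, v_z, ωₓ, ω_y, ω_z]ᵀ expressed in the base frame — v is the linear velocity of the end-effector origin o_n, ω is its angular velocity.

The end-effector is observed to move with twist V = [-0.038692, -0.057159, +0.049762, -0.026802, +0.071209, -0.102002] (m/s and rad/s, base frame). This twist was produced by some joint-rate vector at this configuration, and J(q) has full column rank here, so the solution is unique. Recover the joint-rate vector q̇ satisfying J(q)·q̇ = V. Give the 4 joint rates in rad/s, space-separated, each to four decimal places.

o_n = [0.1996, -0.0868, -0.0677]
J₁: ẑ×o_n = [0.0868, 0.1996, -0.0000], ω = ẑ
J2: z=[-0.6018, 0.7986, 0.0000] o=[0.2476, 0.1866, 0.0000] → [-0.0541, -0.0408, 0.2028, -0.6018, 0.7986, 0.0000]
J3: z=[-0.6018, 0.7986, 0.0000] o=[0.1366, 0.1030, -0.1439] → [0.0608, 0.0458, 0.0639, -0.6018, 0.7986, 0.0000]
J4: z=[0.6118, 0.4610, 0.6428] o=[0.1696, 0.3156, -0.3277] → [0.3785, -0.1398, -0.2600, 0.6118, 0.4610, 0.6428]
q̇ = J⁺·V = [-0.1200, 0.3770, -0.3040, 0.0280]

-0.1200 0.3770 -0.3040 0.0280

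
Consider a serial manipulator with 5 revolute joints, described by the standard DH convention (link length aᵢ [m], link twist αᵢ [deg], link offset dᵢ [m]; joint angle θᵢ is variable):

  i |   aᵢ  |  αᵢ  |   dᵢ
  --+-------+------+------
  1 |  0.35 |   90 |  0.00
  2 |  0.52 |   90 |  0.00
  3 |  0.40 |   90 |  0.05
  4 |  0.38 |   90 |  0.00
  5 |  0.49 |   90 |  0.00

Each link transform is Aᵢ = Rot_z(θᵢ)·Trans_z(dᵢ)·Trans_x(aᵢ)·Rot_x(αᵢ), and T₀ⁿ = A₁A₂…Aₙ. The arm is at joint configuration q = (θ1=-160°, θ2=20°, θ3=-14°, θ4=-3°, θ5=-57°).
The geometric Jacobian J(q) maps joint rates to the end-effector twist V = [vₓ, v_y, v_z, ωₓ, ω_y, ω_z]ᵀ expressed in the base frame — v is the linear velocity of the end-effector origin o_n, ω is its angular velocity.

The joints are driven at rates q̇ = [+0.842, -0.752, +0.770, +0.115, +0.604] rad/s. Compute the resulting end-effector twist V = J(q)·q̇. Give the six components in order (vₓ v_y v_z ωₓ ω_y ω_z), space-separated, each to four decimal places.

o_n = [-1.8271, -0.5100, 0.5438]
J₁: ẑ×o_n = [0.5100, -1.8271, 0.0000], ω = ẑ
J2: z=[-0.3420, 0.9397, 0.0000] o=[-0.3289, -0.1197, 0.0000] → [0.5110, 0.1860, 1.5413, -0.3420, 0.9397, 0.0000]
J3: z=[-0.3214, -0.1170, -0.9397] o=[-0.7881, -0.2868, 0.1779] → [-0.2525, 1.0940, -0.0498, -0.3214, -0.1170, -0.9397]
J4: z=[0.5455, -0.8340, -0.0827] o=[-1.1138, -0.5084, 0.2636] → [-0.2338, -0.0938, -0.5958, 0.5455, -0.8340, -0.0827]
J5: z=[0.3615, 0.1450, 0.9210] o=[-1.4011, -0.7106, 0.4082] → [-0.1652, -0.4413, 0.1343, 0.3615, 0.1450, 0.9210]
V = J·q̇ = [-0.2760, -1.1133, -1.1848, 0.2908, -0.8050, 0.6652]

-0.2760 -1.1133 -1.1848 0.2908 -0.8050 0.6652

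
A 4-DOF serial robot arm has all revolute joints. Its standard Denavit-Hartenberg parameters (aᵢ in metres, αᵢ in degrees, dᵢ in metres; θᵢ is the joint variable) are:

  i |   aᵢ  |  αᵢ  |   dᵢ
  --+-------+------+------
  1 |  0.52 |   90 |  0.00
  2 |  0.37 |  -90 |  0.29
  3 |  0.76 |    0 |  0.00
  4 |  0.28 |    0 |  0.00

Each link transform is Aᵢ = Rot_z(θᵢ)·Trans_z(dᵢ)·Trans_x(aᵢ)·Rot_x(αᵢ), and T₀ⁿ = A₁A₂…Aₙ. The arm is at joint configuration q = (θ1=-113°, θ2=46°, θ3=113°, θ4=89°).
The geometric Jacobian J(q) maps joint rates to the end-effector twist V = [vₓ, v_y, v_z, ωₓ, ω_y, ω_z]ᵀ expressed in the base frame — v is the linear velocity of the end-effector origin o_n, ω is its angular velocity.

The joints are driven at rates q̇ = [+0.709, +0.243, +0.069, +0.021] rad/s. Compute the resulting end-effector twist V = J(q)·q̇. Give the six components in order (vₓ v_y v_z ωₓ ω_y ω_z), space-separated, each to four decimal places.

o_n = [0.1279, -0.4784, -0.1342]
J₁: ẑ×o_n = [0.4784, 0.1279, -0.0000], ω = ẑ
J2: z=[-0.9205, 0.3907, 0.0000] o=[-0.2032, -0.4787, 0.0000] → [-0.0524, -0.1235, -0.1296, -0.9205, 0.3907, 0.0000]
J3: z=[0.2811, 0.6622, 0.6947] o=[-0.5706, -0.6019, 0.2662] → [-0.3509, 0.5977, -0.4278, 0.2811, 0.6622, 0.6947]
J4: z=[0.2811, 0.6622, 0.6947] o=[0.1540, -0.6854, 0.0525] → [-0.2674, 0.0344, 0.0755, 0.2811, 0.6622, 0.6947]
V = J·q̇ = [0.2966, 0.1026, -0.0594, -0.1984, 0.1545, 0.7715]

0.2966 0.1026 -0.0594 -0.1984 0.1545 0.7715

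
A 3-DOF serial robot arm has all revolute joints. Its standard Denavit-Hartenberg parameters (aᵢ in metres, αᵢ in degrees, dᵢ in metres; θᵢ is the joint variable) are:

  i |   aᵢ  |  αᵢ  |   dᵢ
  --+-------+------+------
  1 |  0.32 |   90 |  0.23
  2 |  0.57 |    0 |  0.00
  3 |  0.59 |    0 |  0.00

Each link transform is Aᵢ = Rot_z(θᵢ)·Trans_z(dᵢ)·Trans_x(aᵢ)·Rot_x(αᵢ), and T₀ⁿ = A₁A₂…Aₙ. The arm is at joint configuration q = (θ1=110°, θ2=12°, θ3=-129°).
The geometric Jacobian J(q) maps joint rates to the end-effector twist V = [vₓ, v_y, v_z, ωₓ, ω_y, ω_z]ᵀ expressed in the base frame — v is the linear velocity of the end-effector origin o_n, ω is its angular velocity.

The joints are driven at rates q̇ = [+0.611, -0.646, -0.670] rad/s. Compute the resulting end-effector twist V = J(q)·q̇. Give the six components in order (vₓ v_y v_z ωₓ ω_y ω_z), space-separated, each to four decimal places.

o_n = [-0.2085, 0.5729, -0.1772]
J₁: ẑ×o_n = [-0.5729, -0.2085, 0.0000], ω = ẑ
J2: z=[0.9397, 0.3420, 0.0000] o=[-0.1094, 0.3007, 0.2300] → [-0.1393, 0.3826, 0.2897, 0.9397, 0.3420, 0.0000]
J3: z=[0.9397, 0.3420, 0.0000] o=[-0.3001, 0.8246, 0.3485] → [-0.1798, 0.4940, -0.2679, 0.9397, 0.3420, 0.0000]
V = J·q̇ = [-0.1396, -0.7056, -0.0077, -1.2366, -0.4501, 0.6110]

-0.1396 -0.7056 -0.0077 -1.2366 -0.4501 0.6110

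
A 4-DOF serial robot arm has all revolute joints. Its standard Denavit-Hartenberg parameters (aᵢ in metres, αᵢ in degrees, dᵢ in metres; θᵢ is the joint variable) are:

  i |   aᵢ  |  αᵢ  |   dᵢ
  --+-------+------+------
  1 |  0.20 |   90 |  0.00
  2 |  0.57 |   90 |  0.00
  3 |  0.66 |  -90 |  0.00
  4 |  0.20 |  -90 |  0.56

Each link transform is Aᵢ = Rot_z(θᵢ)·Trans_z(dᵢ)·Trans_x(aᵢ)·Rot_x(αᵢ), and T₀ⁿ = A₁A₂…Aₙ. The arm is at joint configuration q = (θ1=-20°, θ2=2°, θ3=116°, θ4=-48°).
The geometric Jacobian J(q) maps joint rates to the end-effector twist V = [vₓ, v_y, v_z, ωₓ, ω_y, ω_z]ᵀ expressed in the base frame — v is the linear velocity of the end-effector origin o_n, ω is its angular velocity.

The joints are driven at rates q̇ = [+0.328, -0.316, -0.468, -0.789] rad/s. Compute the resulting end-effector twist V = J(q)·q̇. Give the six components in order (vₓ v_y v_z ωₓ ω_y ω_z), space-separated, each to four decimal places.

0.2459 -0.4278 -0.0089 0.6404 -0.2649 0.8205

o_n = [-0.2314, -0.4138, -0.1584]
J₁: ẑ×o_n = [0.4138, -0.2314, 0.0000], ω = ẑ
J2: z=[-0.3420, -0.9397, 0.0000] o=[0.1879, -0.0684, 0.0000] → [0.1488, -0.0542, -0.2760, -0.3420, -0.9397, 0.0000]
J3: z=[0.0328, -0.0119, -0.9994] o=[0.7232, -0.2632, 0.0199] → [-0.1483, 0.9599, -0.0163, 0.0328, -0.0119, -0.9994]
J4: z=[-0.6941, 0.7192, -0.0314] o=[0.2486, -0.7218, 0.0098] → [-0.1113, -0.1017, 0.1315, -0.6941, 0.7192, -0.0314]
V = J·q̇ = [0.2459, -0.4278, -0.0089, 0.6404, -0.2649, 0.8205]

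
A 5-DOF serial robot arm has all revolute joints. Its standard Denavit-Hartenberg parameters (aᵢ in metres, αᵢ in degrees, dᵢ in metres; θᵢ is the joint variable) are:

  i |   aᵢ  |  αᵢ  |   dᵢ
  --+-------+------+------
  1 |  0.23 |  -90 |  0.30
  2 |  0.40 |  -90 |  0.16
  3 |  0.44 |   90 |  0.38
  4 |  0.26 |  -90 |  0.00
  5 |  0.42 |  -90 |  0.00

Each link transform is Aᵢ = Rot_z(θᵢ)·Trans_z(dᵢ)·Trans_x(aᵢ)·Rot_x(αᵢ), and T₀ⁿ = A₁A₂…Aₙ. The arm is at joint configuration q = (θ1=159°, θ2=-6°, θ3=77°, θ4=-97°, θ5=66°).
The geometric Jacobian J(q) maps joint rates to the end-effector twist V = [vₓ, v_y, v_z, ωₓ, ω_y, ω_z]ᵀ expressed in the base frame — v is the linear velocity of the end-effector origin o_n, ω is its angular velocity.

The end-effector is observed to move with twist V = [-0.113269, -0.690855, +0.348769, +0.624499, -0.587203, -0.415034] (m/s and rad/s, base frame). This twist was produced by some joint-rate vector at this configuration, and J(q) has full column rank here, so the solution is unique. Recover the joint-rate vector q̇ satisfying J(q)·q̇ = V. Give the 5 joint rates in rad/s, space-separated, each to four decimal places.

0.4180 -0.4390 0.6300 -0.6820 -0.9480

o_n = [-0.2064, 0.4047, 0.3592]
J₁: ẑ×o_n = [-0.4047, -0.2064, 0.0000], ω = ẑ
J2: z=[-0.3584, -0.9336, 0.0000] o=[-0.2147, 0.0824, 0.3000] → [-0.0553, 0.0212, -0.1077, -0.3584, -0.9336, 0.0000]
J3: z=[-0.0976, 0.0375, -0.9945] o=[-0.6434, 0.0756, 0.3418] → [0.3280, -0.4330, -0.0485, -0.0976, 0.0375, -0.9945]
J4: z=[-0.9853, 0.1373, 0.1018] o=[-0.6188, 0.5254, -0.0258] → [0.0651, 0.4213, 0.0623, -0.9853, 0.1373, 0.1018]
J5: z=[0.1512, 0.9779, 0.1445] o=[-0.5981, 0.4843, 0.2301] → [0.1377, 0.0371, -0.3950, 0.1512, 0.9779, 0.1445]
q̇ = J⁺·V = [0.4180, -0.4390, 0.6300, -0.6820, -0.9480]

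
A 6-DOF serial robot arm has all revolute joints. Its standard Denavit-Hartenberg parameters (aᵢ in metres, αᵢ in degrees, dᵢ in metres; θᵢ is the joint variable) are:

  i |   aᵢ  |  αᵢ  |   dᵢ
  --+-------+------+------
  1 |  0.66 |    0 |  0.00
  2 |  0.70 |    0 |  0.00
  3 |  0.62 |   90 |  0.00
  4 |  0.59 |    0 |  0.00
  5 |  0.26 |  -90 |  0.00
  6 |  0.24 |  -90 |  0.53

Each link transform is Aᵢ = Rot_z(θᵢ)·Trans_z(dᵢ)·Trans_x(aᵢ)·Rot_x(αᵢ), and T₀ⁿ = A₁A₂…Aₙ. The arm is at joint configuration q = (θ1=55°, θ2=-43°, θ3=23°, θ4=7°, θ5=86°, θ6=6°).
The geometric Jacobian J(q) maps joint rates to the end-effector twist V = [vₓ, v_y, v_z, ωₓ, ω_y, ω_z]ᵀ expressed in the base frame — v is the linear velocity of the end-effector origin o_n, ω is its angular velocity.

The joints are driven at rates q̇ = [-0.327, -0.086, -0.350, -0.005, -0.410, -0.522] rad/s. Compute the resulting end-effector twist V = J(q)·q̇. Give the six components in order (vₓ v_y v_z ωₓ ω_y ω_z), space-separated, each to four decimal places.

o_n = [1.5815, 1.0797, 0.5422]
J₁: ẑ×o_n = [-1.0797, 1.5815, 0.0000], ω = ẑ
J2: z=[0.0000, 0.0000, 1.0000] o=[0.3786, 0.5406, 0.0000] → [-0.5390, 1.2030, 0.0000, 0.0000, 0.0000, 1.0000]
J3: z=[0.0000, 0.0000, 1.0000] o=[1.0633, 0.6862, 0.0000] → [-0.3935, 0.5182, 0.0000, 0.0000, 0.0000, 1.0000]
J4: z=[0.5736, -0.8192, 0.0000] o=[1.5711, 1.0418, 0.0000] → [-0.4441, -0.3110, 0.0302, 0.5736, -0.8192, 0.0000]
J5: z=[0.5736, -0.8192, 0.0000] o=[2.0508, 1.3777, 0.0719] → [-0.3852, -0.2697, -0.5554, 0.5736, -0.8192, 0.0000]
J6: z=[-0.8180, -0.5728, -0.0523] o=[2.0397, 1.3699, 0.3315] → [-0.1358, 0.1963, -0.0251, -0.8180, -0.5728, -0.0523]
V = J·q̇ = [0.7682, -0.7923, 0.2406, 0.1890, 0.6389, -0.7357]

0.7682 -0.7923 0.2406 0.1890 0.6389 -0.7357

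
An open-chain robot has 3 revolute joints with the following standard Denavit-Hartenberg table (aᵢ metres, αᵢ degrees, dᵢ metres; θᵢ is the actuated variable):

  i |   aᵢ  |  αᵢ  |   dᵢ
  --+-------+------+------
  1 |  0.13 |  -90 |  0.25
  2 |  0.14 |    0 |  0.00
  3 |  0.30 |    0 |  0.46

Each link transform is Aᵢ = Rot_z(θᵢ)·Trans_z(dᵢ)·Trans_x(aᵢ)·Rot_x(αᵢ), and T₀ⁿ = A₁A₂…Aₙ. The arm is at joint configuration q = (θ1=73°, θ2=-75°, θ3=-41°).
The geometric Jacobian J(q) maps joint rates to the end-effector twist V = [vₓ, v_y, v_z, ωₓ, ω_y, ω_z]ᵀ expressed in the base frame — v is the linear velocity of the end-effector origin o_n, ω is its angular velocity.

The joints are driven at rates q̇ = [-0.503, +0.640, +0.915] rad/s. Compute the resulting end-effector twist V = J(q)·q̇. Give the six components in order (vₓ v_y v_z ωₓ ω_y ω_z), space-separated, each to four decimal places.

o_n = [-0.4297, 0.1677, 0.6549]
J₁: ẑ×o_n = [-0.1677, -0.4297, 0.0000], ω = ẑ
J2: z=[-0.9563, 0.2924, 0.0000] o=[0.0380, 0.1243, 0.2500] → [0.1184, 0.3872, 0.0953, -0.9563, 0.2924, 0.0000]
J3: z=[-0.9563, 0.2924, 0.0000] o=[0.0486, 0.1590, 0.3852] → [0.0788, 0.2579, 0.1315, -0.9563, 0.2924, 0.0000]
V = J·q̇ = [0.2322, 0.6999, 0.1813, -1.4871, 0.4546, -0.5030]

0.2322 0.6999 0.1813 -1.4871 0.4546 -0.5030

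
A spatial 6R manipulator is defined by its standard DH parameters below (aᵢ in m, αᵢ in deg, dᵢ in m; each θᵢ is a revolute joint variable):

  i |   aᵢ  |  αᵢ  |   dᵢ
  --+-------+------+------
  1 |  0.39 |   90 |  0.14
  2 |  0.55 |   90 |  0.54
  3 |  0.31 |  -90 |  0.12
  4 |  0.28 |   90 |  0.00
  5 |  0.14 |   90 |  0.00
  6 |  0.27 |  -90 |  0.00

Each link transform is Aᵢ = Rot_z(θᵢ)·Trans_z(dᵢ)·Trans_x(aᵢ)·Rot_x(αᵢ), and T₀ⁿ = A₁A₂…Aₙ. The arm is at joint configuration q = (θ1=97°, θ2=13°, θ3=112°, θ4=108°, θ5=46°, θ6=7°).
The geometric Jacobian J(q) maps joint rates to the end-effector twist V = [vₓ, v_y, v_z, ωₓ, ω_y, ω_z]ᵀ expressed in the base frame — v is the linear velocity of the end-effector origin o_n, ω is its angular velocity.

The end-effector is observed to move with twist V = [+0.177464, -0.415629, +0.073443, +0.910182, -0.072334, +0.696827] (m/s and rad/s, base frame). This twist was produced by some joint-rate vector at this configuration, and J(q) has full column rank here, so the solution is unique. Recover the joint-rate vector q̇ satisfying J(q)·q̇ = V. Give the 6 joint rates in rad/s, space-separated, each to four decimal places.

-0.0730 0.9350 -0.4420 0.3510 0.0740 0.4770

o_n = [0.5193, 0.5715, 0.6035]
J₁: ẑ×o_n = [-0.5715, 0.5193, 0.0000], ω = ẑ
J2: z=[0.9925, 0.1219, 0.0000] o=[-0.0475, 0.3871, 0.1400] → [0.0565, -0.4601, 0.1139, 0.9925, 0.1219, 0.0000]
J3: z=[-0.0274, 0.2233, -0.9744] o=[0.4231, 0.9848, 0.2637] → [-0.3269, -0.0844, -0.0101, -0.0274, 0.2233, -0.9744]
J4: z=[-0.2617, -0.9423, -0.2086] o=[0.7189, 0.9343, 0.1207] → [-0.5307, 0.1680, -0.0931, -0.2617, -0.9423, -0.2086]
J5: z=[0.9260, -0.3061, 0.2210] o=[0.6427, 0.8964, 0.3874] → [0.0057, -0.2274, -0.3387, 0.9260, -0.3061, 0.2210]
J6: z=[-0.0139, 0.5573, 0.8302] o=[0.5899, 0.7884, 0.4591] → [0.2606, -0.0566, 0.0424, -0.0139, 0.5573, 0.8302]
q̇ = J⁺·V = [-0.0730, 0.9350, -0.4420, 0.3510, 0.0740, 0.4770]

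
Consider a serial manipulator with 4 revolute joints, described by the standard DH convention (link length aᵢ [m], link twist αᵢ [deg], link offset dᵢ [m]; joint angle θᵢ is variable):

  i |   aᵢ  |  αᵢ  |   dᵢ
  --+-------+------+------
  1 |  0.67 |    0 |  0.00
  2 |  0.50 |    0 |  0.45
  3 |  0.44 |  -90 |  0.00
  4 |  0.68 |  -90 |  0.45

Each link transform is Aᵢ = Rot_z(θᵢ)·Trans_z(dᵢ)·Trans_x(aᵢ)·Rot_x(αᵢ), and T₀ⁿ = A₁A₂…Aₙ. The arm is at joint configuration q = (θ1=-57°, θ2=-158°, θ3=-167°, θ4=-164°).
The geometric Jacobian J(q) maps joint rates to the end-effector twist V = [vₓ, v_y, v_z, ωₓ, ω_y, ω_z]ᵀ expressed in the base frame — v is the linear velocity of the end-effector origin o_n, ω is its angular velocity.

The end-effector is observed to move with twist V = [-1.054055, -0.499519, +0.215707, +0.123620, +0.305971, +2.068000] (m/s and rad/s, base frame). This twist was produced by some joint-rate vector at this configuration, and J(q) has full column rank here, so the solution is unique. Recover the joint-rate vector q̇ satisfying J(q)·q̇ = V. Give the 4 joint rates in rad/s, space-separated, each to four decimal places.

o_n = [-0.0742, 0.2221, 0.6374]
J₁: ẑ×o_n = [-0.2221, -0.0742, 0.0000], ω = ẑ
J2: z=[0.0000, 0.0000, 1.0000] o=[0.3649, -0.5619, 0.0000] → [-0.7841, -0.4391, 0.0000, 0.0000, 0.0000, 1.0000]
J3: z=[0.0000, 0.0000, 1.0000] o=[-0.0447, -0.2751, 0.4500] → [-0.4973, -0.0295, 0.0000, 0.0000, 0.0000, 1.0000]
J4: z=[0.3746, 0.9272, 0.0000] o=[0.3633, -0.4399, 0.4500] → [0.1738, -0.0702, 0.6537, 0.3746, 0.9272, 0.0000]
q̇ = J⁺·V = [0.6780, 0.9400, 0.4500, 0.3300]

0.6780 0.9400 0.4500 0.3300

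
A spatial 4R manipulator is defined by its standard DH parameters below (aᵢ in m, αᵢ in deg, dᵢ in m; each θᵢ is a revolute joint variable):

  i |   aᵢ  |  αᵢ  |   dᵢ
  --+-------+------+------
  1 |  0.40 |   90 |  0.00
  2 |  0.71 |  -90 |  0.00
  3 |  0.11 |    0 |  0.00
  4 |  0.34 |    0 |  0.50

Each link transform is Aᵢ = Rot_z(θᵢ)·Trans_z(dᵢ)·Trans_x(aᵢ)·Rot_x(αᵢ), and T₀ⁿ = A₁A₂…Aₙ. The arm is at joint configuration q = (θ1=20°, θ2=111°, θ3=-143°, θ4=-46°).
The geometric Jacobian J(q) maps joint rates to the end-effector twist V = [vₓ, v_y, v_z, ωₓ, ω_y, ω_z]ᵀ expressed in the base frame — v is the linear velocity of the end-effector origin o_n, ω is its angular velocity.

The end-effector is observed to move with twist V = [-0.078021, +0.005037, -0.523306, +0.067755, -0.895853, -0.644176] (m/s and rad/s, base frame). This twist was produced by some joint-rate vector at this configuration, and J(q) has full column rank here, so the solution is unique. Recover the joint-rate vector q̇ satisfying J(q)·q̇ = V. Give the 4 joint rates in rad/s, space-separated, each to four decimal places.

-0.5510 0.8650 -0.2890 0.5490

o_n = [-0.1547, -0.0702, 0.0881]
J₁: ẑ×o_n = [0.0702, -0.1547, 0.0000], ω = ẑ
J2: z=[0.3420, -0.9397, 0.0000] o=[0.3759, 0.1368, 0.0000] → [-0.0828, -0.0301, -0.5694, 0.3420, -0.9397, 0.0000]
J3: z=[-0.8773, -0.3193, -0.3584] o=[0.1368, 0.0498, 0.6628] → [0.1405, -0.3997, 0.0121, -0.8773, -0.3193, -0.3584]
J4: z=[-0.8773, -0.3193, -0.3584] o=[0.1890, -0.0017, 0.5808] → [0.1328, -0.3090, -0.0497, -0.8773, -0.3193, -0.3584]
q̇ = J⁺·V = [-0.5510, 0.8650, -0.2890, 0.5490]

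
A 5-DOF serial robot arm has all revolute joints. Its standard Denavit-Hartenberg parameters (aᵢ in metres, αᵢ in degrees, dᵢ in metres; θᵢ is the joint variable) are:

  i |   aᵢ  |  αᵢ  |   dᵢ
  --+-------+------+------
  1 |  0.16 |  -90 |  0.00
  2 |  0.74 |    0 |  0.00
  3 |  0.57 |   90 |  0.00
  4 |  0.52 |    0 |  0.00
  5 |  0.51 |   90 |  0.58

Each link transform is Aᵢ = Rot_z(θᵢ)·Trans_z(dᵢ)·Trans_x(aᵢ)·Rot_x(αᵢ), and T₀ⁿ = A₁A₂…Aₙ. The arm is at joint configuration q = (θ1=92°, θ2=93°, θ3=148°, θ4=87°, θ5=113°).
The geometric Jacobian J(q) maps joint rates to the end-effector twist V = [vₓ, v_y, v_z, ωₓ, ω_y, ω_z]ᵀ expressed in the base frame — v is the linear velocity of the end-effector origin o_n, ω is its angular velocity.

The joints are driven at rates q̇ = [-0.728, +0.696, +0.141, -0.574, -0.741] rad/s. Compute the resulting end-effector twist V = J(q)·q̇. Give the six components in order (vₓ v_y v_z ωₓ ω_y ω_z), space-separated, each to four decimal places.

o_n = [-0.3292, -0.4550, -0.9170]
J₁: ẑ×o_n = [0.4550, -0.3292, 0.0000], ω = ẑ
J2: z=[-0.9994, -0.0349, 0.0000] o=[-0.0056, 0.1599, 0.0000] → [0.0320, -0.9164, 0.6032, -0.9994, -0.0349, 0.0000]
J3: z=[-0.9994, -0.0349, 0.0000] o=[-0.0042, 0.1212, -0.7390] → [0.0062, -0.1779, 0.5645, -0.9994, -0.0349, 0.0000]
J4: z=[0.0305, -0.8741, -0.4848] o=[0.0054, -0.1550, -0.2405] → [0.4459, 0.1829, -0.3016, 0.0305, -0.8741, -0.4848]
J5: z=[0.0305, -0.8741, -0.4848] o=[-0.5131, -0.1863, -0.2167] → [0.4819, -0.0678, 0.1526, 0.0305, -0.8741, -0.4848]
V = J·q̇ = [-0.9211, -0.4780, 0.5595, -0.8766, 1.1202, -0.0905]

-0.9211 -0.4780 0.5595 -0.8766 1.1202 -0.0905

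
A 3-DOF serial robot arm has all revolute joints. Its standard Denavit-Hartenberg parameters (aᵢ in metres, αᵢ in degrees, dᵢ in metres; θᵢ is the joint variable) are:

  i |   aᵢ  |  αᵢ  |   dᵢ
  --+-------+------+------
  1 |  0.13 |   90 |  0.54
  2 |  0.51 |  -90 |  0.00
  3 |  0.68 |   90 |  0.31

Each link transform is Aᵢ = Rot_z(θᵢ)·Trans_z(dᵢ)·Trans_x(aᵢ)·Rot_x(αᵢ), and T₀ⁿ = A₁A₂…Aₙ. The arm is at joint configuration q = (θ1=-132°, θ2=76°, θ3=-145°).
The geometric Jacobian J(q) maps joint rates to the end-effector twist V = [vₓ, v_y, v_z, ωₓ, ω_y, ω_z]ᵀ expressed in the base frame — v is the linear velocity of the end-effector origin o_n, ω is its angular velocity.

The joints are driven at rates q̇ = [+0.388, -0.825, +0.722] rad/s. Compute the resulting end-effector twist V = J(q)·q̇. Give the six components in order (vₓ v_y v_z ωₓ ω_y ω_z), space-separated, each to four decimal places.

o_n = [-0.1680, 0.3964, 0.5694]
J₁: ẑ×o_n = [-0.3964, -0.1680, 0.0000], ω = ẑ
J2: z=[-0.7431, 0.6691, 0.0000] o=[-0.0870, -0.0966, 0.5400] → [0.0197, 0.0218, -0.3122, -0.7431, 0.6691, 0.0000]
J3: z=[0.6493, 0.7211, 0.2419] o=[-0.1695, -0.1883, 1.0349] → [-0.4771, 0.3026, 0.3784, 0.6493, 0.7211, 0.2419]
V = J·q̇ = [-0.5145, 0.1353, 0.5308, 1.0819, -0.0314, 0.5627]

-0.5145 0.1353 0.5308 1.0819 -0.0314 0.5627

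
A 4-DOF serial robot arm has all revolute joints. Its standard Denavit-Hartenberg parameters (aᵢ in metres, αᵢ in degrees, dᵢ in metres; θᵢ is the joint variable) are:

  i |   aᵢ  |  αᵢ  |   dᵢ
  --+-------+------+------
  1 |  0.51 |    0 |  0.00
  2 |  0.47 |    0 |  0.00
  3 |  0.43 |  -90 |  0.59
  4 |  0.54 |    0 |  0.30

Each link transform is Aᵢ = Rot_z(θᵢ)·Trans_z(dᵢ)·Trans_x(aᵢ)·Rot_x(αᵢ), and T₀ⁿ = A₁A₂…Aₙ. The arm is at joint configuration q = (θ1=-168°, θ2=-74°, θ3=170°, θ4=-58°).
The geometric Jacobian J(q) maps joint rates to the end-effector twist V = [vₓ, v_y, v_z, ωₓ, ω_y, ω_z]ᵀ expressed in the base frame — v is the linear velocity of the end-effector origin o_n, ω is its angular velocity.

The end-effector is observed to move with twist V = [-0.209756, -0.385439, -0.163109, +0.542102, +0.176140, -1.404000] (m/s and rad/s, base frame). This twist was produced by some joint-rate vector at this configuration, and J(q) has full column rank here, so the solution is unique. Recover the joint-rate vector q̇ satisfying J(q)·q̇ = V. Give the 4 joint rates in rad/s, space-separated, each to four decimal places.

o_n = [-0.2129, -0.2794, 1.0479]
J₁: ẑ×o_n = [0.2794, -0.2129, 0.0000], ω = ẑ
J2: z=[0.0000, 0.0000, 1.0000] o=[-0.4989, -0.1060, 0.0000] → [0.1734, 0.2860, -0.0000, 0.0000, 0.0000, 1.0000]
J3: z=[0.0000, 0.0000, 1.0000] o=[-0.7195, 0.3090, 0.0000] → [0.5884, 0.5066, -0.0000, 0.0000, 0.0000, 1.0000]
J4: z=[0.9511, 0.3090, 0.0000] o=[-0.5866, -0.1000, 0.5900] → [0.1415, -0.4355, -0.2862, 0.9511, 0.3090, 0.0000]
q̇ = J⁺·V = [-0.5210, -0.9030, 0.0200, 0.5700]

-0.5210 -0.9030 0.0200 0.5700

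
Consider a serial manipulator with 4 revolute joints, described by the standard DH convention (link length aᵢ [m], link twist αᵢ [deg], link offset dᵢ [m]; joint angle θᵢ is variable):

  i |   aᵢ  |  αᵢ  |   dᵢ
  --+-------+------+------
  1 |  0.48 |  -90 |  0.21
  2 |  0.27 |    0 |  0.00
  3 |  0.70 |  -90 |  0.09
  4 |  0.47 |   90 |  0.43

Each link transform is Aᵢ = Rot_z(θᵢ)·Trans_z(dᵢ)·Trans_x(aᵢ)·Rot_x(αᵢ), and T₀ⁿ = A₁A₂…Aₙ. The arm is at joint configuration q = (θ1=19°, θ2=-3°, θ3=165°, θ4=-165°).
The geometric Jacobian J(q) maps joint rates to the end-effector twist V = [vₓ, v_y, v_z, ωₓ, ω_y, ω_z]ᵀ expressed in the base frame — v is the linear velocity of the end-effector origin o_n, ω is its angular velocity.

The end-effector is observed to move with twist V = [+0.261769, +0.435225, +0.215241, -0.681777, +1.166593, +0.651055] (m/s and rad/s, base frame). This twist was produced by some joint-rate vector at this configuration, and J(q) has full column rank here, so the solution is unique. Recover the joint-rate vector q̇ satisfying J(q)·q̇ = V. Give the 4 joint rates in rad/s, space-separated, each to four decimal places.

o_n = [0.2930, 0.3247, 0.5571]
J₁: ẑ×o_n = [-0.3247, 0.2930, 0.0000], ω = ẑ
J2: z=[-0.3256, 0.9455, 0.0000] o=[0.4538, 0.1563, 0.2100] → [0.3282, 0.1130, 0.0972, -0.3256, 0.9455, 0.0000]
J3: z=[-0.3256, 0.9455, 0.0000] o=[0.7088, 0.2441, 0.2241] → [0.3148, 0.1084, 0.3669, -0.3256, 0.9455, 0.0000]
J4: z=[-0.2922, -0.1006, 0.9511] o=[0.0500, 0.1124, 0.0078] → [-0.2572, 0.3916, -0.0376, -0.2922, -0.1006, 0.9511]
q̇ = J⁺·V = [-0.1640, 0.8850, 0.4400, 0.8570]

-0.1640 0.8850 0.4400 0.8570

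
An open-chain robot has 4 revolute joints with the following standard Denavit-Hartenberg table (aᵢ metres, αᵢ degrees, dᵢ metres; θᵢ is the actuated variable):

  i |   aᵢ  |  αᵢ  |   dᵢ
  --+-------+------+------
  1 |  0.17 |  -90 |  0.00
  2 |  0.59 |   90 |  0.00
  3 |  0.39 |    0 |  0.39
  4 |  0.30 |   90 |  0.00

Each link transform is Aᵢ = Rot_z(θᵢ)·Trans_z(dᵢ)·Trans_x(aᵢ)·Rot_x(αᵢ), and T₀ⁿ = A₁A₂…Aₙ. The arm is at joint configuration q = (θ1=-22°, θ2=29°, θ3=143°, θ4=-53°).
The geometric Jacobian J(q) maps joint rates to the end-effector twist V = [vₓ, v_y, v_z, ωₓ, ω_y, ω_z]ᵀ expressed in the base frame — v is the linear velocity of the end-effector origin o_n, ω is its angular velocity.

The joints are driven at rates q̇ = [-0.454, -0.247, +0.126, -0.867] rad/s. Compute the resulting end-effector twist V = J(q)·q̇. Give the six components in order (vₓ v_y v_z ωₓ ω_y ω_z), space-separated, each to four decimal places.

o_n = [0.7591, 0.2700, 0.2061]
J₁: ẑ×o_n = [-0.2700, 0.7591, 0.0000], ω = ẑ
J2: z=[0.3746, 0.9272, 0.0000] o=[0.1576, -0.0637, 0.0000] → [0.1911, -0.0772, -0.4327, 0.3746, 0.9272, 0.0000]
J3: z=[0.4495, -0.1816, 0.8746] o=[0.6361, -0.2570, -0.2860] → [-0.5503, -0.1136, 0.2592, 0.4495, -0.1816, 0.8746]
J4: z=[0.4495, -0.1816, 0.8746] o=[0.6467, -0.0082, 0.2061] → [-0.2433, 0.0983, 0.1454, 0.4495, -0.1816, 0.8746]
V = J·q̇ = [0.2170, -0.4251, 0.0134, -0.4256, -0.0944, -1.1021]

0.2170 -0.4251 0.0134 -0.4256 -0.0944 -1.1021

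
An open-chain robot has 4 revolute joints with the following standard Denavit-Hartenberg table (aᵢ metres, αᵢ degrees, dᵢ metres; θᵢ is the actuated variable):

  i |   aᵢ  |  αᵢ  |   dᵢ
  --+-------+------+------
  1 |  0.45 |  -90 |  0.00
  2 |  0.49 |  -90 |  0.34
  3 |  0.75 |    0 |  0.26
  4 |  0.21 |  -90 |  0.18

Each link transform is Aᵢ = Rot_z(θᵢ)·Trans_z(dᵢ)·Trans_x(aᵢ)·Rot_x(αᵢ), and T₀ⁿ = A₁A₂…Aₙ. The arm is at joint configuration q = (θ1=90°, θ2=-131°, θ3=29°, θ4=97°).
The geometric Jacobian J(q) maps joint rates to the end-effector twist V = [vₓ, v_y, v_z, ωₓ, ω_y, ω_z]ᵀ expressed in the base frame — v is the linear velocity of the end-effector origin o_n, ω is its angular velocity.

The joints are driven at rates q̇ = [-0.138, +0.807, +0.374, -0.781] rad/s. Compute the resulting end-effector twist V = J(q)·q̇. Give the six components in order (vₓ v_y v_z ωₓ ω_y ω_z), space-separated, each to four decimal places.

0.3109 0.8729 0.2229 -0.8070 -0.3072 -0.4050

o_n = [0.1935, 0.1112, 1.0604]
J₁: ẑ×o_n = [-0.1112, 0.1935, 0.0000], ω = ẑ
J2: z=[-1.0000, 0.0000, 0.0000] o=[0.0000, 0.4500, 0.0000] → [0.0000, 1.0604, 0.3388, -1.0000, 0.0000, 0.0000]
J3: z=[0.0000, 0.7547, 0.6561] o=[-0.3400, 0.1285, 0.3698] → [0.5325, 0.3500, -0.4026, 0.0000, 0.7547, 0.6561]
J4: z=[0.0000, 0.7547, 0.6561] o=[0.0236, -0.1056, 1.0354] → [-0.1234, 0.1115, -0.1282, 0.0000, 0.7547, 0.6561]
V = J·q̇ = [0.3109, 0.8729, 0.2229, -0.8070, -0.3072, -0.4050]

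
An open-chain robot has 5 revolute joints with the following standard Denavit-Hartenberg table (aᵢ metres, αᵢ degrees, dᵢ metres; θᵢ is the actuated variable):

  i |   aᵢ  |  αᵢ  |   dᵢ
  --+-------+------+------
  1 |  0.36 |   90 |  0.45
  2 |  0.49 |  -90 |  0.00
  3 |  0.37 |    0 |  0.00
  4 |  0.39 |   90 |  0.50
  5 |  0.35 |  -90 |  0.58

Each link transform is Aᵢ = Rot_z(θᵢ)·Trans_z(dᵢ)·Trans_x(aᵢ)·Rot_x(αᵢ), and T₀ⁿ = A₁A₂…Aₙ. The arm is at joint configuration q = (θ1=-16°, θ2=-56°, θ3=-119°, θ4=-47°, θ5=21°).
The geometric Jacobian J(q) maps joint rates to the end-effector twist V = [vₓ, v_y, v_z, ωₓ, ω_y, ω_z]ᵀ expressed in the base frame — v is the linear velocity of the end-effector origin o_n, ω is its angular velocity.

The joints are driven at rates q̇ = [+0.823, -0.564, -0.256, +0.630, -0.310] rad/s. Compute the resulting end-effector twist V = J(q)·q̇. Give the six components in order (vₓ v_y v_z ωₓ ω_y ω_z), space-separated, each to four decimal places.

0.2064 0.1543 0.0372 0.4109 0.1560 0.9700

o_n = [0.5803, -0.0980, 1.2351]
J₁: ẑ×o_n = [0.0980, 0.5803, -0.0000], ω = ẑ
J2: z=[-0.2756, -0.9613, 0.0000] o=[0.3461, -0.0992, 0.4500] → [-0.7547, 0.2164, 0.2248, -0.2756, -0.9613, 0.0000]
J3: z=[0.7969, -0.2285, 0.5592] o=[0.6094, -0.1748, 0.0438] → [-0.3152, -0.9657, 0.0545, 0.7969, -0.2285, 0.5592]
J4: z=[0.7969, -0.2285, 0.5592] o=[0.4238, -0.4582, 0.1925] → [-0.4397, -0.7434, 0.3228, 0.7969, -0.2285, 0.5592]
J5: z=[0.1374, 0.9700, 0.2006] o=[0.5929, -0.6048, 0.7858] → [0.3342, -0.0643, 0.0818, 0.1374, 0.9700, 0.2006]
V = J·q̇ = [0.2064, 0.1543, 0.0372, 0.4109, 0.1560, 0.9700]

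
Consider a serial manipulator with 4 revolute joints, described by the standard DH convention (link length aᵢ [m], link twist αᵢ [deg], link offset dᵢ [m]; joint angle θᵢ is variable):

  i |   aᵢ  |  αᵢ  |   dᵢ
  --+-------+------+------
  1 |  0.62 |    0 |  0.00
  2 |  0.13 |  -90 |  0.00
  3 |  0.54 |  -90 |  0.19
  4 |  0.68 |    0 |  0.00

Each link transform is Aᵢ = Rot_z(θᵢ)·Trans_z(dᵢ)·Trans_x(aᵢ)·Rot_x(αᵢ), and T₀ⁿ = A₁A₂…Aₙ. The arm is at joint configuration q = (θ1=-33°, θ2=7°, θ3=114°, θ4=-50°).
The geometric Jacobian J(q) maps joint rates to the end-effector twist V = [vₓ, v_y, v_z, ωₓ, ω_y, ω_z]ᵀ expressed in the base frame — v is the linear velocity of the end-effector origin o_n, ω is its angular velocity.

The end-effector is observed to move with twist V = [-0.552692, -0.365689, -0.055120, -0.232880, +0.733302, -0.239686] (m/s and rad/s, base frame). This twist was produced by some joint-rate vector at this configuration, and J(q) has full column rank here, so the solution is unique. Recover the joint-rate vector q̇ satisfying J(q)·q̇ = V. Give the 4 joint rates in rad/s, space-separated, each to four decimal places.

-0.7220 0.2460 0.5570 0.5810

o_n = [0.5913, 0.4185, -0.8926]
J₁: ẑ×o_n = [-0.4185, 0.5913, 0.0000], ω = ẑ
J2: z=[0.0000, 0.0000, 1.0000] o=[0.5200, -0.3377, 0.0000] → [-0.7562, 0.0713, 0.0000, 0.0000, 0.0000, 1.0000]
J3: z=[0.4384, 0.8988, 0.0000] o=[0.6368, -0.3947, 0.0000] → [-0.8023, 0.3913, 0.3974, 0.4384, 0.8988, 0.0000]
J4: z=[-0.8211, 0.4005, 0.4067] o=[0.5227, -0.1276, -0.4933] → [-0.3820, -0.3000, -0.4759, -0.8211, 0.4005, 0.4067]
q̇ = J⁺·V = [-0.7220, 0.2460, 0.5570, 0.5810]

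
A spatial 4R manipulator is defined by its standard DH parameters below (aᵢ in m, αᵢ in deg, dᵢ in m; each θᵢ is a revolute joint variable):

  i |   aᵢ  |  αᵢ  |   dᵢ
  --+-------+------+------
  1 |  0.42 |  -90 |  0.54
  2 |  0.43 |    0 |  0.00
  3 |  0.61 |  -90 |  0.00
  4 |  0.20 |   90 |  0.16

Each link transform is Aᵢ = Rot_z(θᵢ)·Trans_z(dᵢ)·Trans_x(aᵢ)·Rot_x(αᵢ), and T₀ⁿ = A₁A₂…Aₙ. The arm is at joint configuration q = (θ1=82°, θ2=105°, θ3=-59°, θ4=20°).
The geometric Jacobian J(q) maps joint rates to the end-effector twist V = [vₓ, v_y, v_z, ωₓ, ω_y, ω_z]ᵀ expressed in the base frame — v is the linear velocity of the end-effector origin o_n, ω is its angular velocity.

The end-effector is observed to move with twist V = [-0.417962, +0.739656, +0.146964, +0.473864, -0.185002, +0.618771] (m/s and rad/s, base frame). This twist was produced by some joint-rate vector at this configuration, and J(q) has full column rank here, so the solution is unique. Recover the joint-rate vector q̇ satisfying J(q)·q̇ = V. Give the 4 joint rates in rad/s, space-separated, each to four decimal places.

0.7320 -0.7050 0.2100 0.1630

o_n = [0.1718, 0.7311, -0.5605]
J₁: ẑ×o_n = [-0.7311, 0.1718, 0.0000], ω = ẑ
J2: z=[-0.9903, 0.1392, 0.0000] o=[0.0585, 0.4159, 0.5400] → [-0.1532, -1.0898, -0.3279, -0.9903, 0.1392, 0.0000]
J3: z=[-0.9903, 0.1392, 0.0000] o=[0.0430, 0.3057, 0.1247] → [-0.0954, -0.6785, -0.4392, -0.9903, 0.1392, 0.0000]
J4: z=[-0.1001, -0.7123, -0.6947] o=[0.1019, 0.7253, -0.3141] → [0.1795, -0.0732, 0.0492, -0.1001, -0.7123, -0.6947]
q̇ = J⁺·V = [0.7320, -0.7050, 0.2100, 0.1630]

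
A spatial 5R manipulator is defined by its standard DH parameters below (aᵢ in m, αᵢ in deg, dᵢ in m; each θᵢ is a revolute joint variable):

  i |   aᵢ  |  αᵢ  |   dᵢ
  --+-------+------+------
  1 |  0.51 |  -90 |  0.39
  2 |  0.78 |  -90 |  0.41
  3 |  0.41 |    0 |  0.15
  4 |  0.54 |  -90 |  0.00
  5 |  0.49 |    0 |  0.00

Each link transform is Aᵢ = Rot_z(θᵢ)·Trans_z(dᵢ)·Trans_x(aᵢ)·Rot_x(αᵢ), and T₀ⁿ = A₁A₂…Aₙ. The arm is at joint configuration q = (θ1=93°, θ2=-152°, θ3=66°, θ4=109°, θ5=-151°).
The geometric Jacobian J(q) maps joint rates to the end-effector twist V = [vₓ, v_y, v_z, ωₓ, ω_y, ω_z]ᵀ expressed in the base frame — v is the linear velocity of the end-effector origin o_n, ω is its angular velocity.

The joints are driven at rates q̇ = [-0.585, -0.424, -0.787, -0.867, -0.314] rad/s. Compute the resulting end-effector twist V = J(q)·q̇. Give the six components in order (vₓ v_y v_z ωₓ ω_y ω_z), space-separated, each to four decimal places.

o_n = [-0.0233, -0.0473, 1.1246]
J₁: ẑ×o_n = [0.0473, -0.0233, 0.0000], ω = ẑ
J2: z=[-0.9986, -0.0523, 0.0000] o=[-0.0267, 0.5093, 0.3900] → [-0.0384, 0.7335, 0.5560, -0.9986, -0.0523, 0.0000]
J3: z=[-0.0246, 0.4688, 0.8829] o=[-0.4001, -0.1999, 0.7562] → [0.0379, 0.3417, -0.1804, -0.0246, 0.4688, 0.8829]
J4: z=[-0.0246, 0.4688, 0.8829] o=[-0.0220, -0.2570, 0.9669] → [-0.1113, 0.0028, -0.0046, -0.0246, 0.4688, 0.8829]
J5: z=[-0.9989, 0.0247, -0.0409] o=[0.0001, 0.2198, 0.7144] → [-0.0008, 0.4107, 0.2673, -0.9989, 0.0247, -0.0409]
V = J·q̇ = [0.0556, -0.6977, -0.1737, 0.7777, -0.7610, -2.0325]

0.0556 -0.6977 -0.1737 0.7777 -0.7610 -2.0325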